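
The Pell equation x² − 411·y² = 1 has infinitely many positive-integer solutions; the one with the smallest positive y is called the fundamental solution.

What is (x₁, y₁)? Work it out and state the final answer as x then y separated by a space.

[20; 3,1,1,1,19,1,1,1,3,40] for √411; ℓ=10 ⇒ convergent index 9
a_0=20:  p_0=20·1+0=20,  q_0=20·0+1=1
…
a_6=1:  p_6=1·4379+223=4602,  q_6=1·216+11=227
…
a_8=1:  p_8=1·8981+4602=13583,  q_8=1·443+227=670
a_9=3:  p_9=3·13583+8981=49730,  q_9=3·670+443=2453
(x₁, y₁) = (49730, 2453);  49730² − 411·2453² = 1 ✓

49730 2453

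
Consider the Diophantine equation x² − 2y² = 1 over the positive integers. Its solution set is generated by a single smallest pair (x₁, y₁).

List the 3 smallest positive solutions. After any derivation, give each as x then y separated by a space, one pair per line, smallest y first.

√2 = [1; 2, …], period ℓ=1 (odd) → k=1
i=0: a=1 ⇒ p=1, q=1
i=1: a=2 ⇒ p=3, q=2
→ (3, 2).  Check: 3²=9, 2·2²=8, difference 1.
(3+2√2)^2 = 17 + 12√2
(3+2√2)^3 = 99 + 70√2

3 2
17 12
99 70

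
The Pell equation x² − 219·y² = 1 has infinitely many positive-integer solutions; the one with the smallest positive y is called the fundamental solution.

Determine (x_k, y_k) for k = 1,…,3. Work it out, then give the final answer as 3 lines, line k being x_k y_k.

d=219: √d = [14; 1,3,1,28] (ℓ=4, even), read p_3/q_3
i=0: a=14 ⇒ p=14, q=1
i=1: a=1 ⇒ p=15, q=1
i=2: a=3 ⇒ p=59, q=4
i=3: a=1 ⇒ p=74, q=5
→ (74, 5).  Check: 74²=5476, 219·5²=5475, difference 1.
k=2:  x_2 = 74·74+219·5·5 = 10951,  y_2 = 74·5+5·74 = 740
k=3:  x_3 = 74·10951+219·5·740 = 1620674,  y_3 = 74·740+5·10951 = 109515

74 5
10951 740
1620674 109515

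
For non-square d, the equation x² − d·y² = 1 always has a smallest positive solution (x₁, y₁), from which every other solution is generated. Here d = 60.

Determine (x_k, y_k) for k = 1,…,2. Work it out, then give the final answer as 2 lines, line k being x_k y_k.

√60 = [7; 1,2,1,14, …], period ℓ=4 (even) → k=3
step 0: (7, 1)  from 7·(1,0) + (0,1)
…
step 2: (23, 3)  from 2·(8,1) + (7,1)
step 3: (31, 4)  from 1·(23,3) + (8,1)
(x₁, y₁) = (31, 4);  31² − 60·4² = 1 ✓
(x_2, y_2) = (31·31 + 60·4·4, 31·4 + 4·31) = (1921, 248)

31 4
1921 248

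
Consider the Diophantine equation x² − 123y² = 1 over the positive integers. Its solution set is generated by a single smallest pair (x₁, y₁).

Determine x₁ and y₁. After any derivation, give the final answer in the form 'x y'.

122 11

√123 → a₀=11, period (11,22); ℓ=2 even so k=1
step 0: (11, 1)  from 11·(1,0) + (0,1)
step 1: (122, 11)  from 11·(11,1) + (1,0)
→ (122, 11).  Check: 122²=14884, 123·11²=14883, difference 1.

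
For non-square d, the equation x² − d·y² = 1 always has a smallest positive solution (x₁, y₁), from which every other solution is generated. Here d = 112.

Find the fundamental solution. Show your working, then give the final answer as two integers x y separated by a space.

127 12

d=112: √d = [10; 1,1,2,1,1,20] (ℓ=6, even), read p_5/q_5
i=0: a=10 ⇒ p=10, q=1
i=1: a=1 ⇒ p=11, q=1
i=2: a=1 ⇒ p=21, q=2
i=3: a=2 ⇒ p=53, q=5
i=4: a=1 ⇒ p=74, q=7
i=5: a=1 ⇒ p=127, q=12
→ (127, 12).  Check: 127²=16129, 112·12²=16128, difference 1.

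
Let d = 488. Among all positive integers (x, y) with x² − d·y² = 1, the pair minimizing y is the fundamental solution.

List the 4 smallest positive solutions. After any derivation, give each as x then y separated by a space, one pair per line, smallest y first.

243 11
118097 5346
57394899 2598145
27893802817 1262693124

d=488: √d = [22; 11,44] (ℓ=2, even), read p_1/q_1
i=0: a=22 ⇒ p=22, q=1
i=1: a=11 ⇒ p=243, q=11
(x₁, y₁) = (243, 11);  243² − 488·11² = 1 ✓
(x_2, y_2) = (243·243 + 488·11·11, 243·11 + 11·243) = (118097, 5346)
(x_3, y_3) = (243·118097 + 488·11·5346, 243·5346 + 11·118097) = (57394899, 2598145)
(x_4, y_4) = (243·57394899 + 488·11·2598145, 243·2598145 + 11·57394899) = (27893802817, 1262693124)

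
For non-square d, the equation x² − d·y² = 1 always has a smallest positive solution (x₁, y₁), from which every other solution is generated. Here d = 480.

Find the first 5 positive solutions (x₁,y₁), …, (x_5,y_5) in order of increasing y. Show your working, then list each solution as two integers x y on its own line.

d=480: √d = [21; 1,9,1,42] (ℓ=4, even), read p_3/q_3
step 0: (21, 1)  from 21·(1,0) + (0,1)
…
step 2: (219, 10)  from 9·(22,1) + (21,1)
step 3: (241, 11)  from 1·(219,10) + (22,1)
fundamental: x₁=241, y₁=11  (since 58081 − 480·121 = 1)
n=2: (241,11)∘(241,11) = (241·241+480·11·11, 241·11+11·241) = (116161,5302)
n=3: (116161,5302)∘(241,11) = (241·116161+480·11·5302, 241·5302+11·116161) = (55989361,2555553)
n=4: (55989361,2555553)∘(241,11) = (241·55989361+480·11·2555553, 241·2555553+11·55989361) = (26986755841,1231771244)
n=5: (26986755841,1231771244)∘(241,11) = (241·26986755841+480·11·1231771244, 241·1231771244+11·26986755841) = (13007560326001,593711184055)

241 11
116161 5302
55989361 2555553
26986755841 1231771244
13007560326001 593711184055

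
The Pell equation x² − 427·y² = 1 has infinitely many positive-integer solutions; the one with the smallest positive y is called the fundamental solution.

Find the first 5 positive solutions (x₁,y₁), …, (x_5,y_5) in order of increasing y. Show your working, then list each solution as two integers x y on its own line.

62 3
7687 372
953126 46125
118179937 5719128
14653359062 709125747

√427 → a₀=20, period (1,1,1,40); ℓ=4 even so k=3
i=0: a=20 ⇒ p=20, q=1
…
i=2: a=1 ⇒ p=41, q=2
i=3: a=1 ⇒ p=62, q=3
(x₁, y₁) = (62, 3);  62² − 427·3² = 1 ✓
k=2:  x_2 = 62·62+427·3·3 = 7687,  y_2 = 62·3+3·62 = 372
k=3:  x_3 = 62·7687+427·3·372 = 953126,  y_3 = 62·372+3·7687 = 46125
k=4:  x_4 = 62·953126+427·3·46125 = 118179937,  y_4 = 62·46125+3·953126 = 5719128
k=5:  x_5 = 62·118179937+427·3·5719128 = 14653359062,  y_5 = 62·5719128+3·118179937 = 709125747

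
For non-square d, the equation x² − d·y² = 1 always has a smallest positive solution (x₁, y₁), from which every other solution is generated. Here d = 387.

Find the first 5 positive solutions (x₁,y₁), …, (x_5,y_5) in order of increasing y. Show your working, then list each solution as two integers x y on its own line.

d=387: √d = [19; 1,2,19,2,1,38] (ℓ=6, even), read p_5/q_5
step 0: (19, 1)  from 19·(1,0) + (0,1)
step 1: (20, 1)  from 1·(19,1) + (1,0)
…
step 4: (2341, 119)  from 2·(1141,58) + (59,3)
step 5: (3482, 177)  from 1·(2341,119) + (1141,58)
(x₁, y₁) = (3482, 177);  3482² − 387·177² = 1 ✓
(x_2, y_2) = (3482·3482 + 387·177·177, 3482·177 + 177·3482) = (24248647, 1232628)
(x_3, y_3) = (3482·24248647 + 387·177·1232628, 3482·1232628 + 177·24248647) = (168867574226, 8584021215)
(x_4, y_4) = (3482·168867574226 + 387·177·8584021215, 3482·8584021215 + 177·168867574226) = (1175993762661217, 59779122508632)
(x_5, y_5) = (3482·1175993762661217 + 387·177·59779122508632, 3482·59779122508632 + 177·1175993762661217) = (8189620394305140962, 416301800566092033)

3482 177
24248647 1232628
168867574226 8584021215
1175993762661217 59779122508632
8189620394305140962 416301800566092033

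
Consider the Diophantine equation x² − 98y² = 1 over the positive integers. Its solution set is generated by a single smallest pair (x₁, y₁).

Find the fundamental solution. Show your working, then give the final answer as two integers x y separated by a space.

√98 = [9; 1,8,1,18, …], period ℓ=4 (even) → k=3
a_0=9:  p_0=9·1+0=9,  q_0=9·0+1=1
a_1=1:  p_1=1·9+1=10,  q_1=1·1+0=1
a_2=8:  p_2=8·10+9=89,  q_2=8·1+1=9
a_3=1:  p_3=1·89+10=99,  q_3=1·9+1=10
fundamental: x₁=99, y₁=10  (since 9801 − 98·100 = 1)

99 10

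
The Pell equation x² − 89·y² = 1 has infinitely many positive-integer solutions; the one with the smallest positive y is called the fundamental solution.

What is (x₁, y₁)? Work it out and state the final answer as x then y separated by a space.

√89 = [9; 2,3,3,2,18, …], period ℓ=5 (odd) → k=9
i=0: a=9 ⇒ p=9, q=1
…
i=2: a=3 ⇒ p=66, q=7
…
i=5: a=18 ⇒ p=9217, q=977
i=6: a=2 ⇒ p=18934, q=2007
i=7: a=3 ⇒ p=66019, q=6998
i=8: a=3 ⇒ p=216991, q=23001
i=9: a=2 ⇒ p=500001, q=53000
→ (500001, 53000).  Check: 500001²=250001000001, 89·53000²=250001000000, difference 1.

500001 53000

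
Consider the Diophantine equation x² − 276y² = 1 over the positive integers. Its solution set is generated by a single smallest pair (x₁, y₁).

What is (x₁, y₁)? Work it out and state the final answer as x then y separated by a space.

7775 468

d=276: √d = [16; 1,1,1,1,2,2,2,1,1,1,1,32] (ℓ=12, even), read p_11/q_11
a_0=16:  p_0=16·1+0=16,  q_0=16·0+1=1
a_1=1:  p_1=1·16+1=17,  q_1=1·1+0=1
a_2=1:  p_2=1·17+16=33,  q_2=1·1+1=2
…
a_4=1:  p_4=1·50+33=83,  q_4=1·3+2=5
a_5=2:  p_5=2·83+50=216,  q_5=2·5+3=13
a_6=2:  p_6=2·216+83=515,  q_6=2·13+5=31
…
a_8=1:  p_8=1·1246+515=1761,  q_8=1·75+31=106
…
a_10=1:  p_10=1·3007+1761=4768,  q_10=1·181+106=287
a_11=1:  p_11=1·4768+3007=7775,  q_11=1·287+181=468
→ (7775, 468).  Check: 7775²=60450625, 276·468²=60450624, difference 1.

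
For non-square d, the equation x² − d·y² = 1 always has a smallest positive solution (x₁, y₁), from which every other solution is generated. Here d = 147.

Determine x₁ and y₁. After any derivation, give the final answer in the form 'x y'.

97 8

√147 → a₀=12, period (8,24); ℓ=2 even so k=1
k=0  a_k=12  p_k/q_k = 12/1
k=1  a_k=8  p_k/q_k = 97/8
fundamental: x₁=97, y₁=8  (since 9409 − 147·64 = 1)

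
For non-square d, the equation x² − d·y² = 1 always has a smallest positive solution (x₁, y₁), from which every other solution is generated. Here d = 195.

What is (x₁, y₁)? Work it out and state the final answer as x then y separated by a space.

√195 = [13; 1,26, …], period ℓ=2 (even) → k=1
step 0: (13, 1)  from 13·(1,0) + (0,1)
step 1: (14, 1)  from 1·(13,1) + (1,0)
→ (14, 1).  Check: 14²=196, 195·1²=195, difference 1.

14 1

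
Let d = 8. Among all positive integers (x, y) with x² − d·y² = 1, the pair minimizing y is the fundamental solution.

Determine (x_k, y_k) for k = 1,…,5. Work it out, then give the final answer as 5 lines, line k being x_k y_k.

3 1
17 6
99 35
577 204
3363 1189

√8 = [2; 1,4, …], period ℓ=2 (even) → k=1
step 0: (2, 1)  from 2·(1,0) + (0,1)
step 1: (3, 1)  from 1·(2,1) + (1,0)
→ (3, 1).  Check: 3²=9, 8·1²=8, difference 1.
k=2:  x_2 = 3·3+8·1·1 = 17,  y_2 = 3·1+1·3 = 6
k=3:  x_3 = 3·17+8·1·6 = 99,  y_3 = 3·6+1·17 = 35
k=4:  x_4 = 3·99+8·1·35 = 577,  y_4 = 3·35+1·99 = 204
k=5:  x_5 = 3·577+8·1·204 = 3363,  y_5 = 3·204+1·577 = 1189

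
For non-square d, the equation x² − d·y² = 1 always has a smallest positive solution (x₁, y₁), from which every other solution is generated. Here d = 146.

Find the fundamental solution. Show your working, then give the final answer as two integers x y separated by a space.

145 12

√146 = [12; 12,24, …], period ℓ=2 (even) → k=1
a_0=12:  p_0=12·1+0=12,  q_0=12·0+1=1
a_1=12:  p_1=12·12+1=145,  q_1=12·1+0=12
→ (145, 12).  Check: 145²=21025, 146·12²=21024, difference 1.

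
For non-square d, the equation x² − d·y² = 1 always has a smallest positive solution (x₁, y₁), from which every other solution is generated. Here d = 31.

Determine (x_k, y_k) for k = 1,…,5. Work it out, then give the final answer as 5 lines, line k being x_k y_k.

1520 273
4620799 829920
14047227440 2522956527
42703566796801 7669787012160
129818829015047600 23316149994009873

√31 → a₀=5, period (1,1,3,5,3,1,1,10); ℓ=8 even so k=7
step 0: (5, 1)  from 5·(1,0) + (0,1)
…
step 2: (11, 2)  from 1·(6,1) + (5,1)
step 3: (39, 7)  from 3·(11,2) + (6,1)
step 4: (206, 37)  from 5·(39,7) + (11,2)
…
step 6: (863, 155)  from 1·(657,118) + (206,37)
step 7: (1520, 273)  from 1·(863,155) + (657,118)
fundamental: x₁=1520, y₁=273  (since 2310400 − 31·74529 = 1)
(1520+273√31)^2 = 4620799 + 829920√31
(1520+273√31)^3 = 14047227440 + 2522956527√31
(1520+273√31)^4 = 42703566796801 + 7669787012160√31
(1520+273√31)^5 = 129818829015047600 + 23316149994009873√31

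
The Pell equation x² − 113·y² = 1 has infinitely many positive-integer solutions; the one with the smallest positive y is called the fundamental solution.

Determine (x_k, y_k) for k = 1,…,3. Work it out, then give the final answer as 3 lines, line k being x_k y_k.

√113 = [10; 1,1,1,2,2,1,1,1,20, …], period ℓ=9 (odd) → k=17
step 0: (10, 1)  from 10·(1,0) + (0,1)
step 1: (11, 1)  from 1·(10,1) + (1,0)
…
step 4: (85, 8)  from 2·(32,3) + (21,2)
…
step 6: (287, 27)  from 1·(202,19) + (85,8)
step 7: (489, 46)  from 1·(287,27) + (202,19)
…
step 9: (16009, 1506)  from 20·(776,73) + (489,46)
step 10: (16785, 1579)  from 1·(16009,1506) + (776,73)
…
step 12: (49579, 4664)  from 1·(32794,3085) + (16785,1579)
…
step 15: (445435, 41903)  from 1·(313483,29490) + (131952,12413)
step 16: (758918, 71393)  from 1·(445435,41903) + (313483,29490)
step 17: (1204353, 113296)  from 1·(758918,71393) + (445435,41903)
(x₁, y₁) = (1204353, 113296);  1204353² − 113·113296² = 1 ✓
(x_2, y_2) = (1204353·1204353 + 113·113296·113296, 1204353·113296 + 113296·1204353) = (2900932297217, 272896754976)
(x_3, y_3) = (1204353·2900932297217 + 113·113296·272896754976, 1204353·272896754976 + 113296·2900932297217) = (6987493029899166849, 657328051091107760)

1204353 113296
2900932297217 272896754976
6987493029899166849 657328051091107760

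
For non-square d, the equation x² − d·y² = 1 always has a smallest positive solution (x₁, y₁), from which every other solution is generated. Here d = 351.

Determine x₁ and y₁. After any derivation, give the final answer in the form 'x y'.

62425 3332

√351 = [18; 1,2,1,3,2,2,2,3,1,2,1,36, …], period ℓ=12 (even) → k=11
step 0: (18, 1)  from 18·(1,0) + (0,1)
step 1: (19, 1)  from 1·(18,1) + (1,0)
step 2: (56, 3)  from 2·(19,1) + (18,1)
…
step 4: (281, 15)  from 3·(75,4) + (56,3)
…
step 7: (3747, 200)  from 2·(1555,83) + (637,34)
step 8: (12796, 683)  from 3·(3747,200) + (1555,83)
…
step 10: (45882, 2449)  from 2·(16543,883) + (12796,683)
step 11: (62425, 3332)  from 1·(45882,2449) + (16543,883)
→ (62425, 3332).  Check: 62425²=3896880625, 351·3332²=3896880624, difference 1.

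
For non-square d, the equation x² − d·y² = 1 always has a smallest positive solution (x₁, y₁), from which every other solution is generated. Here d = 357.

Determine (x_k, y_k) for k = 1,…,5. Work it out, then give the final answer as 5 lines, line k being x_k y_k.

[18; 1,8,2,8,1,36] for √357; ℓ=6 ⇒ convergent index 5
k=0  a_k=18  p_k/q_k = 18/1
k=1  a_k=1  p_k/q_k = 19/1
…
k=3  a_k=2  p_k/q_k = 359/19
k=4  a_k=8  p_k/q_k = 3042/161
k=5  a_k=1  p_k/q_k = 3401/180
(x₁, y₁) = (3401, 180);  3401² − 357·180² = 1 ✓
(3401+180√357)^2 = 23133601 + 1224360√357
(3401+180√357)^3 = 157354750601 + 8328096540√357
(3401+180√357)^4 = 1070326990454401 + 56647711440720√357
(3401+180√357)^5 = 7280364031716085001 + 385317724891680900√357

3401 180
23133601 1224360
157354750601 8328096540
1070326990454401 56647711440720
7280364031716085001 385317724891680900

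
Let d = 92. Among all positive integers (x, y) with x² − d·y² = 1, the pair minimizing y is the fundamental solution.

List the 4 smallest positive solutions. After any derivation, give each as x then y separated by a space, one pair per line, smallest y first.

[9; 1,1,2,4,2,1,1,18] for √92; ℓ=8 ⇒ convergent index 7
k=0  a_k=9  p_k/q_k = 9/1
…
k=6  a_k=1  p_k/q_k = 681/71
k=7  a_k=1  p_k/q_k = 1151/120
→ (1151, 120).  Check: 1151²=1324801, 92·120²=1324800, difference 1.
(1151+120√92)^2 = 2649601 + 276240√92
(1151+120√92)^3 = 6099380351 + 635904360√92
(1151+120√92)^4 = 14040770918401 + 1463851560480√92

1151 120
2649601 276240
6099380351 635904360
14040770918401 1463851560480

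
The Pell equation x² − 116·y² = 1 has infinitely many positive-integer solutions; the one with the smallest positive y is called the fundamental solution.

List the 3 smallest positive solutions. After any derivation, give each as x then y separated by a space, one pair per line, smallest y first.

√116 → a₀=10, period (1,3,2,1,4,1,2,3,1,20); ℓ=10 even so k=9
k=0  a_k=10  p_k/q_k = 10/1
k=1  a_k=1  p_k/q_k = 11/1
k=2  a_k=3  p_k/q_k = 43/4
k=3  a_k=2  p_k/q_k = 97/9
k=4  a_k=1  p_k/q_k = 140/13
…
k=7  a_k=2  p_k/q_k = 2251/209
k=8  a_k=3  p_k/q_k = 7550/701
k=9  a_k=1  p_k/q_k = 9801/910
(x₁, y₁) = (9801, 910);  9801² − 116·910² = 1 ✓
(x_2, y_2) = (9801·9801 + 116·910·910, 9801·910 + 910·9801) = (192119201, 17837820)
(x_3, y_3) = (9801·192119201 + 116·910·17837820, 9801·17837820 + 910·192119201) = (3765920568201, 349656946730)

9801 910
192119201 17837820
3765920568201 349656946730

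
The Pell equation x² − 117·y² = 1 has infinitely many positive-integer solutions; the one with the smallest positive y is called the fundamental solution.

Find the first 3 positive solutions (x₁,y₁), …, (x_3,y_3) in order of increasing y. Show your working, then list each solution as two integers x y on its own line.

649 60
842401 77880
1093435849 101088180

[10; 1,4,2,4,1,20] for √117; ℓ=6 ⇒ convergent index 5
a_0=10:  p_0=10·1+0=10,  q_0=10·0+1=1
…
a_2=4:  p_2=4·11+10=54,  q_2=4·1+1=5
…
a_4=4:  p_4=4·119+54=530,  q_4=4·11+5=49
a_5=1:  p_5=1·530+119=649,  q_5=1·49+11=60
→ (649, 60).  Check: 649²=421201, 117·60²=421200, difference 1.
n=2: (649,60)∘(649,60) = (649·649+117·60·60, 649·60+60·649) = (842401,77880)
n=3: (842401,77880)∘(649,60) = (649·842401+117·60·77880, 649·77880+60·842401) = (1093435849,101088180)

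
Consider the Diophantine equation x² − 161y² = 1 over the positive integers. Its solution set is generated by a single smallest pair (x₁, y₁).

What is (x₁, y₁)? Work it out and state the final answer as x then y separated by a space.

√161 → a₀=12, period (1,2,4,1,2,1,4,2,1,24); ℓ=10 even so k=9
step 0: (12, 1)  from 12·(1,0) + (0,1)
…
step 2: (38, 3)  from 2·(13,1) + (12,1)
step 3: (165, 13)  from 4·(38,3) + (13,1)
step 4: (203, 16)  from 1·(165,13) + (38,3)
…
step 6: (774, 61)  from 1·(571,45) + (203,16)
…
step 8: (8108, 639)  from 2·(3667,289) + (774,61)
step 9: (11775, 928)  from 1·(8108,639) + (3667,289)
(x₁, y₁) = (11775, 928);  11775² − 161·928² = 1 ✓

11775 928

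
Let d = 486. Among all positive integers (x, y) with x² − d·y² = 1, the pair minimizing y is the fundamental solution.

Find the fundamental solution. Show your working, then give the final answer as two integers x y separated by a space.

485 22

√486 = [22; 22,44, …], period ℓ=2 (even) → k=1
i=0: a=22 ⇒ p=22, q=1
i=1: a=22 ⇒ p=485, q=22
fundamental: x₁=485, y₁=22  (since 235225 − 486·484 = 1)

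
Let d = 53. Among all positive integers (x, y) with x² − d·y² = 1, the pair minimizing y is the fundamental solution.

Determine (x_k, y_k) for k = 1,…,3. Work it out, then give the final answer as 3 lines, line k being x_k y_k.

[7; 3,1,1,3,14] for √53; ℓ=5 ⇒ convergent index 9
i=0: a=7 ⇒ p=7, q=1
…
i=2: a=1 ⇒ p=29, q=4
i=3: a=1 ⇒ p=51, q=7
…
i=5: a=14 ⇒ p=2599, q=357
i=6: a=3 ⇒ p=7979, q=1096
i=7: a=1 ⇒ p=10578, q=1453
i=8: a=1 ⇒ p=18557, q=2549
i=9: a=3 ⇒ p=66249, q=9100
fundamental: x₁=66249, y₁=9100  (since 4388930001 − 53·82810000 = 1)
n=2: (66249,9100)∘(66249,9100) = (66249·66249+53·9100·9100, 66249·9100+9100·66249) = (8777860001,1205731800)
n=3: (8777860001,1205731800)∘(66249,9100) = (66249·8777860001+53·9100·1205731800, 66249·1205731800+9100·8777860001) = (1163048894346249,159757052027300)

66249 9100
8777860001 1205731800
1163048894346249 159757052027300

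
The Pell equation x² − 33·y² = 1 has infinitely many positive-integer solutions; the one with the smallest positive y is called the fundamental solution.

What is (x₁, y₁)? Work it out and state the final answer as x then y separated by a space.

23 4

√33 = [5; 1,2,1,10, …], period ℓ=4 (even) → k=3
step 0: (5, 1)  from 5·(1,0) + (0,1)
step 1: (6, 1)  from 1·(5,1) + (1,0)
step 2: (17, 3)  from 2·(6,1) + (5,1)
step 3: (23, 4)  from 1·(17,3) + (6,1)
fundamental: x₁=23, y₁=4  (since 529 − 33·16 = 1)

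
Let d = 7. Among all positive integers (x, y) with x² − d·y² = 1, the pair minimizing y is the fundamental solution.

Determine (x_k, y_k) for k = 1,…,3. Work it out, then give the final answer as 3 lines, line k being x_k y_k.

√7 → a₀=2, period (1,1,1,4); ℓ=4 even so k=3
a_0=2:  p_0=2·1+0=2,  q_0=2·0+1=1
…
a_2=1:  p_2=1·3+2=5,  q_2=1·1+1=2
a_3=1:  p_3=1·5+3=8,  q_3=1·2+1=3
→ (8, 3).  Check: 8²=64, 7·3²=63, difference 1.
(x_2, y_2) = (8·8 + 7·3·3, 8·3 + 3·8) = (127, 48)
(x_3, y_3) = (8·127 + 7·3·48, 8·48 + 3·127) = (2024, 765)

8 3
127 48
2024 765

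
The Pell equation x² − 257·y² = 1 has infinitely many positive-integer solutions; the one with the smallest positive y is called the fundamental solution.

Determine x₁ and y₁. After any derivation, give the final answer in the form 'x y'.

513 32

√257 → a₀=16, period (32); ℓ=1 odd so k=1
step 0: (16, 1)  from 16·(1,0) + (0,1)
step 1: (513, 32)  from 32·(16,1) + (1,0)
→ (513, 32).  Check: 513²=263169, 257·32²=263168, difference 1.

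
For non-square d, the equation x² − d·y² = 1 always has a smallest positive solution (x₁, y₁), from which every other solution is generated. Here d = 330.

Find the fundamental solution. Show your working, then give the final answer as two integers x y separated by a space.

√330 = [18; 6,36, …], period ℓ=2 (even) → k=1
i=0: a=18 ⇒ p=18, q=1
i=1: a=6 ⇒ p=109, q=6
fundamental: x₁=109, y₁=6  (since 11881 − 330·36 = 1)

109 6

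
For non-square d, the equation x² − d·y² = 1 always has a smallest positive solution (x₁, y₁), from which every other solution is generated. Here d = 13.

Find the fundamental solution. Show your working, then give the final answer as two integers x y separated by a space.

√13 → a₀=3, period (1,1,1,1,6); ℓ=5 odd so k=9
a_0=3:  p_0=3·1+0=3,  q_0=3·0+1=1
…
a_7=1:  p_7=1·137+119=256,  q_7=1·38+33=71
a_8=1:  p_8=1·256+137=393,  q_8=1·71+38=109
a_9=1:  p_9=1·393+256=649,  q_9=1·109+71=180
(x₁, y₁) = (649, 180);  649² − 13·180² = 1 ✓

649 180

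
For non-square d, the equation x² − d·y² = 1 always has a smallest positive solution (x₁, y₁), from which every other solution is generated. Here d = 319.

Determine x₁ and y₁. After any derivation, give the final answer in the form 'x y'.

12901780 722361

d=319: √d = [17; 1,6,5,1,4,…,6,1,34] (ℓ=14, even), read p_13/q_13
a_0=17:  p_0=17·1+0=17,  q_0=17·0+1=1
…
a_3=5:  p_3=5·125+18=643,  q_3=5·7+1=36
a_4=1:  p_4=1·643+125=768,  q_4=1·36+7=43
a_5=4:  p_5=4·768+643=3715,  q_5=4·43+36=208
a_6=3:  p_6=3·3715+768=11913,  q_6=3·208+43=667
a_7=1:  p_7=1·11913+3715=15628,  q_7=1·667+208=875
a_8=3:  p_8=3·15628+11913=58797,  q_8=3·875+667=3292
…
a_11=5:  p_11=5·309613+250816=1798881,  q_11=5·17335+14043=100718
a_12=6:  p_12=6·1798881+309613=11102899,  q_12=6·100718+17335=621643
a_13=1:  p_13=1·11102899+1798881=12901780,  q_13=1·621643+100718=722361
(x₁, y₁) = (12901780, 722361);  12901780² − 319·722361² = 1 ✓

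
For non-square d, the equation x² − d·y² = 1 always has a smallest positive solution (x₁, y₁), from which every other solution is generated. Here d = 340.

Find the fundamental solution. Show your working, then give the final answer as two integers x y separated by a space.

√340 → a₀=18, period (2,3,1,1,1,…,3,2,36); ℓ=14 even so k=13
step 0: (18, 1)  from 18·(1,0) + (0,1)
step 1: (37, 2)  from 2·(18,1) + (1,0)
step 2: (129, 7)  from 3·(37,2) + (18,1)
step 3: (166, 9)  from 1·(129,7) + (37,2)
step 4: (295, 16)  from 1·(166,9) + (129,7)
step 5: (461, 25)  from 1·(295,16) + (166,9)
step 6: (756, 41)  from 1·(461,25) + (295,16)
step 7: (6509, 353)  from 8·(756,41) + (461,25)
…
step 9: (13774, 747)  from 1·(7265,394) + (6509,353)
…
step 11: (34813, 1888)  from 1·(21039,1141) + (13774,747)
step 12: (125478, 6805)  from 3·(34813,1888) + (21039,1141)
step 13: (285769, 15498)  from 2·(125478,6805) + (34813,1888)
fundamental: x₁=285769, y₁=15498  (since 81663921361 − 340·240188004 = 1)

285769 15498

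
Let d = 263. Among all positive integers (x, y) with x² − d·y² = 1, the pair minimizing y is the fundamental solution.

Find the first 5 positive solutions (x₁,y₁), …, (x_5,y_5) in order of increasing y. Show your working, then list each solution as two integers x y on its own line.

d=263: √d = [16; 4,1,1,1,1,15,1,1,1,1,4,32] (ℓ=12, even), read p_11/q_11
i=0: a=16 ⇒ p=16, q=1
…
i=2: a=1 ⇒ p=81, q=5
i=3: a=1 ⇒ p=146, q=9
i=4: a=1 ⇒ p=227, q=14
i=5: a=1 ⇒ p=373, q=23
i=6: a=15 ⇒ p=5822, q=359
…
i=8: a=1 ⇒ p=12017, q=741
…
i=10: a=1 ⇒ p=30229, q=1864
i=11: a=4 ⇒ p=139128, q=8579
→ (139128, 8579).  Check: 139128²=19356600384, 263·8579²=19356600383, difference 1.
(139128+8579√263)^2 = 38713200767 + 2387158224√263
(139128+8579√263)^3 = 10772180392483224 + 664241098768765√263
(139128+8579√263)^4 = 2997423827252098776577 + 184829071176614315616√263
(139128+8579√263)^5 = 834051164465087816782726488 + 51429798028655751907276931√263

139128 8579
38713200767 2387158224
10772180392483224 664241098768765
2997423827252098776577 184829071176614315616
834051164465087816782726488 51429798028655751907276931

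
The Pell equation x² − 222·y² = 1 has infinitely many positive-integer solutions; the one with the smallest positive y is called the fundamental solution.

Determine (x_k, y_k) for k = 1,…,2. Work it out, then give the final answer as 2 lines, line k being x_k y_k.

149 10
44401 2980

√222 = [14; 1,8,1,28, …], period ℓ=4 (even) → k=3
i=0: a=14 ⇒ p=14, q=1
…
i=2: a=8 ⇒ p=134, q=9
i=3: a=1 ⇒ p=149, q=10
fundamental: x₁=149, y₁=10  (since 22201 − 222·100 = 1)
(x_2, y_2) = (149·149 + 222·10·10, 149·10 + 10·149) = (44401, 2980)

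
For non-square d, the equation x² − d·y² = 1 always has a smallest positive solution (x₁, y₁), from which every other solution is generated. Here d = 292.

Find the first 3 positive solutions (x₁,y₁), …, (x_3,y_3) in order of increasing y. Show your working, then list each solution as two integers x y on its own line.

2281249 133500
10408194000001 609093483000
47487364308614281249 2778987798000400500

√292 → a₀=17, period (11,2,1,3,8,3,1,2,11,34); ℓ=10 even so k=9
step 0: (17, 1)  from 17·(1,0) + (0,1)
step 1: (188, 11)  from 11·(17,1) + (1,0)
step 2: (393, 23)  from 2·(188,11) + (17,1)
step 3: (581, 34)  from 1·(393,23) + (188,11)
step 4: (2136, 125)  from 3·(581,34) + (393,23)
…
step 6: (55143, 3227)  from 3·(17669,1034) + (2136,125)
…
step 8: (200767, 11749)  from 2·(72812,4261) + (55143,3227)
step 9: (2281249, 133500)  from 11·(200767,11749) + (72812,4261)
fundamental: x₁=2281249, y₁=133500  (since 5204097000001 − 292·17822250000 = 1)
(x_2, y_2) = (2281249·2281249 + 292·133500·133500, 2281249·133500 + 133500·2281249) = (10408194000001, 609093483000)
(x_3, y_3) = (2281249·10408194000001 + 292·133500·609093483000, 2281249·609093483000 + 133500·10408194000001) = (47487364308614281249, 2778987798000400500)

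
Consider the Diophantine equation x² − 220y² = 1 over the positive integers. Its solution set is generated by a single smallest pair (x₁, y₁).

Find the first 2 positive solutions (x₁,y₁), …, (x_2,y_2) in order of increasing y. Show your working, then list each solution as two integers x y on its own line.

89 6
15841 1068

√220 = [14; 1,4,1,28, …], period ℓ=4 (even) → k=3
k=0  a_k=14  p_k/q_k = 14/1
…
k=2  a_k=4  p_k/q_k = 74/5
k=3  a_k=1  p_k/q_k = 89/6
fundamental: x₁=89, y₁=6  (since 7921 − 220·36 = 1)
(x_2, y_2) = (89·89 + 220·6·6, 89·6 + 6·89) = (15841, 1068)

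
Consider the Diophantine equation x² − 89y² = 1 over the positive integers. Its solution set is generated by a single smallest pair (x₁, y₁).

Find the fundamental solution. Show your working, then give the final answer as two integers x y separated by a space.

500001 53000

√89 = [9; 2,3,3,2,18, …], period ℓ=5 (odd) → k=9
i=0: a=9 ⇒ p=9, q=1
…
i=2: a=3 ⇒ p=66, q=7
i=3: a=3 ⇒ p=217, q=23
…
i=6: a=2 ⇒ p=18934, q=2007
…
i=8: a=3 ⇒ p=216991, q=23001
i=9: a=2 ⇒ p=500001, q=53000
(x₁, y₁) = (500001, 53000);  500001² − 89·53000² = 1 ✓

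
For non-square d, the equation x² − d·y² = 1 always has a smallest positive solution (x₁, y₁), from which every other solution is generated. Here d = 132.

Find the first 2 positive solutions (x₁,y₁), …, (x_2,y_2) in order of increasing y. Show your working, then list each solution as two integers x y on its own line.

√132 → a₀=11, period (2,22); ℓ=2 even so k=1
step 0: (11, 1)  from 11·(1,0) + (0,1)
step 1: (23, 2)  from 2·(11,1) + (1,0)
→ (23, 2).  Check: 23²=529, 132·2²=528, difference 1.
k=2:  x_2 = 23·23+132·2·2 = 1057,  y_2 = 23·2+2·23 = 92

23 2
1057 92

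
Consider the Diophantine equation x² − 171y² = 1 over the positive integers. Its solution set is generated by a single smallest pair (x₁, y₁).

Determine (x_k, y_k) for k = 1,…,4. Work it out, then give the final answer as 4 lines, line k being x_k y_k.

170 13
57799 4420
19651490 1502787
6681448801 510943160

√171 → a₀=13, period (13,26); ℓ=2 even so k=1
k=0  a_k=13  p_k/q_k = 13/1
k=1  a_k=13  p_k/q_k = 170/13
(x₁, y₁) = (170, 13);  170² − 171·13² = 1 ✓
n=2: (170,13)∘(170,13) = (170·170+171·13·13, 170·13+13·170) = (57799,4420)
n=3: (57799,4420)∘(170,13) = (170·57799+171·13·4420, 170·4420+13·57799) = (19651490,1502787)
n=4: (19651490,1502787)∘(170,13) = (170·19651490+171·13·1502787, 170·1502787+13·19651490) = (6681448801,510943160)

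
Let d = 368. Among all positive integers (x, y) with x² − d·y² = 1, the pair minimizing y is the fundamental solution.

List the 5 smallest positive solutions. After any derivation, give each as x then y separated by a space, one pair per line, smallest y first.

1151 60
2649601 138120
6099380351 317952180
14040770918401 731925780240
32321848554778751 1684892828160300

√368 → a₀=19, period (5,2,5,38); ℓ=4 even so k=3
step 0: (19, 1)  from 19·(1,0) + (0,1)
step 1: (96, 5)  from 5·(19,1) + (1,0)
step 2: (211, 11)  from 2·(96,5) + (19,1)
step 3: (1151, 60)  from 5·(211,11) + (96,5)
→ (1151, 60).  Check: 1151²=1324801, 368·60²=1324800, difference 1.
(x_2, y_2) = (1151·1151 + 368·60·60, 1151·60 + 60·1151) = (2649601, 138120)
(x_3, y_3) = (1151·2649601 + 368·60·138120, 1151·138120 + 60·2649601) = (6099380351, 317952180)
(x_4, y_4) = (1151·6099380351 + 368·60·317952180, 1151·317952180 + 60·6099380351) = (14040770918401, 731925780240)
(x_5, y_5) = (1151·14040770918401 + 368·60·731925780240, 1151·731925780240 + 60·14040770918401) = (32321848554778751, 1684892828160300)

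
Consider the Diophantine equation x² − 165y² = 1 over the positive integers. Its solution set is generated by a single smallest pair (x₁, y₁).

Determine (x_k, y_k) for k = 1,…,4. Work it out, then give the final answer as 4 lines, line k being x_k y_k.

1079 84
2328481 181272
5024860919 391184892
10843647534721 844176815664

√165 → a₀=12, period (1,5,2,5,1,24); ℓ=6 even so k=5
step 0: (12, 1)  from 12·(1,0) + (0,1)
…
step 4: (912, 71)  from 5·(167,13) + (77,6)
step 5: (1079, 84)  from 1·(912,71) + (167,13)
(x₁, y₁) = (1079, 84);  1079² − 165·84² = 1 ✓
(x_2, y_2) = (1079·1079 + 165·84·84, 1079·84 + 84·1079) = (2328481, 181272)
(x_3, y_3) = (1079·2328481 + 165·84·181272, 1079·181272 + 84·2328481) = (5024860919, 391184892)
(x_4, y_4) = (1079·5024860919 + 165·84·391184892, 1079·391184892 + 84·5024860919) = (10843647534721, 844176815664)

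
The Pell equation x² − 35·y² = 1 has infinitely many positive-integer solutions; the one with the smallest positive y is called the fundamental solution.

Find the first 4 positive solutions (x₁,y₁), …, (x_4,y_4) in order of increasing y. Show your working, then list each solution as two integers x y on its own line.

6 1
71 12
846 143
10081 1704

√35 → a₀=5, period (1,10); ℓ=2 even so k=1
k=0  a_k=5  p_k/q_k = 5/1
k=1  a_k=1  p_k/q_k = 6/1
fundamental: x₁=6, y₁=1  (since 36 − 35·1 = 1)
(x_2, y_2) = (6·6 + 35·1·1, 6·1 + 1·6) = (71, 12)
(x_3, y_3) = (6·71 + 35·1·12, 6·12 + 1·71) = (846, 143)
(x_4, y_4) = (6·846 + 35·1·143, 6·143 + 1·846) = (10081, 1704)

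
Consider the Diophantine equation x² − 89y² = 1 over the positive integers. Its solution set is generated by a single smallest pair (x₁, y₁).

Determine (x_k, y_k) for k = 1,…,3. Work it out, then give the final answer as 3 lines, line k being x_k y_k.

500001 53000
500002000001 53000106000
500003000004500001 53000212000159000

d=89: √d = [9; 2,3,3,2,18] (ℓ=5, odd), read p_9/q_9
a_0=9:  p_0=9·1+0=9,  q_0=9·0+1=1
…
a_2=3:  p_2=3·19+9=66,  q_2=3·2+1=7
…
a_4=2:  p_4=2·217+66=500,  q_4=2·23+7=53
…
a_7=3:  p_7=3·18934+9217=66019,  q_7=3·2007+977=6998
a_8=3:  p_8=3·66019+18934=216991,  q_8=3·6998+2007=23001
a_9=2:  p_9=2·216991+66019=500001,  q_9=2·23001+6998=53000
(x₁, y₁) = (500001, 53000);  500001² − 89·53000² = 1 ✓
(500001+53000√89)^2 = 500002000001 + 53000106000√89
(500001+53000√89)^3 = 500003000004500001 + 53000212000159000√89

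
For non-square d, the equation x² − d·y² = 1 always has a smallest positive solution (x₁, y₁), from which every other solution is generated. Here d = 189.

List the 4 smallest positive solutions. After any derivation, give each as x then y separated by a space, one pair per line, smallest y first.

55 4
6049 440
665335 48396
73180801 5323120

√189 → a₀=13, period (1,2,1,26); ℓ=4 even so k=3
k=0  a_k=13  p_k/q_k = 13/1
k=1  a_k=1  p_k/q_k = 14/1
k=2  a_k=2  p_k/q_k = 41/3
k=3  a_k=1  p_k/q_k = 55/4
fundamental: x₁=55, y₁=4  (since 3025 − 189·16 = 1)
k=2:  x_2 = 55·55+189·4·4 = 6049,  y_2 = 55·4+4·55 = 440
k=3:  x_3 = 55·6049+189·4·440 = 665335,  y_3 = 55·440+4·6049 = 48396
k=4:  x_4 = 55·665335+189·4·48396 = 73180801,  y_4 = 55·48396+4·665335 = 5323120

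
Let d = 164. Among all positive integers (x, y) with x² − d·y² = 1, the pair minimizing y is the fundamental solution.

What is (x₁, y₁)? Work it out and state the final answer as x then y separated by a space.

√164 = [12; 1,4,6,4,1,24, …], period ℓ=6 (even) → k=5
i=0: a=12 ⇒ p=12, q=1
…
i=4: a=4 ⇒ p=1652, q=129
i=5: a=1 ⇒ p=2049, q=160
→ (2049, 160).  Check: 2049²=4198401, 164·160²=4198400, difference 1.

2049 160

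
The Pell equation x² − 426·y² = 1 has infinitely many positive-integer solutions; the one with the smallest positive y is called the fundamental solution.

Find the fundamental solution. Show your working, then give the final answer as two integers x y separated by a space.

[20; 1,1,1,3,2,6,2,3,1,1,1,40] for √426; ℓ=12 ⇒ convergent index 11
i=0: a=20 ⇒ p=20, q=1
…
i=2: a=1 ⇒ p=41, q=2
i=3: a=1 ⇒ p=62, q=3
i=4: a=3 ⇒ p=227, q=11
…
i=6: a=6 ⇒ p=3323, q=161
i=7: a=2 ⇒ p=7162, q=347
i=8: a=3 ⇒ p=24809, q=1202
i=9: a=1 ⇒ p=31971, q=1549
i=10: a=1 ⇒ p=56780, q=2751
i=11: a=1 ⇒ p=88751, q=4300
(x₁, y₁) = (88751, 4300);  88751² − 426·4300² = 1 ✓

88751 4300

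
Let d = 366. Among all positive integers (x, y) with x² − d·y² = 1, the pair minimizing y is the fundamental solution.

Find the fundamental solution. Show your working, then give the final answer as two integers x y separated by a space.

√366 → a₀=19, period (7,1,1,1,2,12,2,1,1,1,7,38); ℓ=12 even so k=11
step 0: (19, 1)  from 19·(1,0) + (0,1)
…
step 5: (1167, 61)  from 2·(440,23) + (287,15)
…
step 8: (44499, 2326)  from 1·(30055,1571) + (14444,755)
…
step 10: (119053, 6223)  from 1·(74554,3897) + (44499,2326)
step 11: (907925, 47458)  from 7·(119053,6223) + (74554,3897)
(x₁, y₁) = (907925, 47458);  907925² − 366·47458² = 1 ✓

907925 47458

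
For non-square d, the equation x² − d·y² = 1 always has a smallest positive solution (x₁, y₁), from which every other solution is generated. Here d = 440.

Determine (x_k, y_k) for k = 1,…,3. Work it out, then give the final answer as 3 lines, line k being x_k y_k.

[20; 1,40] for √440; ℓ=2 ⇒ convergent index 1
step 0: (20, 1)  from 20·(1,0) + (0,1)
step 1: (21, 1)  from 1·(20,1) + (1,0)
→ (21, 1).  Check: 21²=441, 440·1²=440, difference 1.
(x_2, y_2) = (21·21 + 440·1·1, 21·1 + 1·21) = (881, 42)
(x_3, y_3) = (21·881 + 440·1·42, 21·42 + 1·881) = (36981, 1763)

21 1
881 42
36981 1763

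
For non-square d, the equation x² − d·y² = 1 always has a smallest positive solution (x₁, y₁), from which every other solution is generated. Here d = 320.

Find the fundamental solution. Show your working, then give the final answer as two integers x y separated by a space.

161 9

[17; 1,7,1,34] for √320; ℓ=4 ⇒ convergent index 3
i=0: a=17 ⇒ p=17, q=1
…
i=2: a=7 ⇒ p=143, q=8
i=3: a=1 ⇒ p=161, q=9
→ (161, 9).  Check: 161²=25921, 320·9²=25920, difference 1.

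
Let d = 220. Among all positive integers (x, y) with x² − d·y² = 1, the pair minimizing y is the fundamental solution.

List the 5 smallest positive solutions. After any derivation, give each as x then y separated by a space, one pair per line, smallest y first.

89 6
15841 1068
2819609 190098
501874561 33836376
89330852249 6022684830

√220 → a₀=14, period (1,4,1,28); ℓ=4 even so k=3
k=0  a_k=14  p_k/q_k = 14/1
k=1  a_k=1  p_k/q_k = 15/1
k=2  a_k=4  p_k/q_k = 74/5
k=3  a_k=1  p_k/q_k = 89/6
→ (89, 6).  Check: 89²=7921, 220·6²=7920, difference 1.
(89+6√220)^2 = 15841 + 1068√220
(89+6√220)^3 = 2819609 + 190098√220
(89+6√220)^4 = 501874561 + 33836376√220
(89+6√220)^5 = 89330852249 + 6022684830√220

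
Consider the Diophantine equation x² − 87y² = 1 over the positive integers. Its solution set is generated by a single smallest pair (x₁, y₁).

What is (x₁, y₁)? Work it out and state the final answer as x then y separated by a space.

28 3

√87 → a₀=9, period (3,18); ℓ=2 even so k=1
a_0=9:  p_0=9·1+0=9,  q_0=9·0+1=1
a_1=3:  p_1=3·9+1=28,  q_1=3·1+0=3
→ (28, 3).  Check: 28²=784, 87·3²=783, difference 1.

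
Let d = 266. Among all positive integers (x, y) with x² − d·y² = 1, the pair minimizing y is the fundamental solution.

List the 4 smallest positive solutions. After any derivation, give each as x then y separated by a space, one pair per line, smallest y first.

d=266: √d = [16; 3,4,3,32] (ℓ=4, even), read p_3/q_3
step 0: (16, 1)  from 16·(1,0) + (0,1)
step 1: (49, 3)  from 3·(16,1) + (1,0)
step 2: (212, 13)  from 4·(49,3) + (16,1)
step 3: (685, 42)  from 3·(212,13) + (49,3)
(x₁, y₁) = (685, 42);  685² − 266·42² = 1 ✓
(x_2, y_2) = (685·685 + 266·42·42, 685·42 + 42·685) = (938449, 57540)
(x_3, y_3) = (685·938449 + 266·42·57540, 685·57540 + 42·938449) = (1285674445, 78829758)
(x_4, y_4) = (685·1285674445 + 266·42·78829758, 685·78829758 + 42·1285674445) = (1761373051201, 107996710920)

685 42
938449 57540
1285674445 78829758
1761373051201 107996710920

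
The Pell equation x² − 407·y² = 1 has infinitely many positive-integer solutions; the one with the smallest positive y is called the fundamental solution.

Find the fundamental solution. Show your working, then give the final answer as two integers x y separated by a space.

√407 = [20; 5,1,2,1,5,40, …], period ℓ=6 (even) → k=5
k=0  a_k=20  p_k/q_k = 20/1
k=1  a_k=5  p_k/q_k = 101/5
…
k=4  a_k=1  p_k/q_k = 464/23
k=5  a_k=5  p_k/q_k = 2663/132
fundamental: x₁=2663, y₁=132  (since 7091569 − 407·17424 = 1)

2663 132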